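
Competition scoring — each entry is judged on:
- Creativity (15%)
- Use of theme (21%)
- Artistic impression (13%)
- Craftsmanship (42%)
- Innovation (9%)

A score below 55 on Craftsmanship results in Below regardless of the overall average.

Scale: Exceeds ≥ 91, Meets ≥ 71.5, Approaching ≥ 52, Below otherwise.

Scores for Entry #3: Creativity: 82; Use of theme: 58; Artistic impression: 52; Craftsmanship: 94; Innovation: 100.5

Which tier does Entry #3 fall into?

Craftsmanship score 94 ≥ 55: minimum met.
Weighted total:
  Creativity 82 × 0.15 = 12.3
  Use of theme 58 × 0.21 = 12.18
  Artistic impression 52 × 0.13 = 6.76
  Craftsmanship 94 × 0.42 = 39.48
  Innovation 100.5 × 0.09 = 9.045
Sum = 79.765
79.765 is ≥ 71.5 and < 91 → Meets

Meets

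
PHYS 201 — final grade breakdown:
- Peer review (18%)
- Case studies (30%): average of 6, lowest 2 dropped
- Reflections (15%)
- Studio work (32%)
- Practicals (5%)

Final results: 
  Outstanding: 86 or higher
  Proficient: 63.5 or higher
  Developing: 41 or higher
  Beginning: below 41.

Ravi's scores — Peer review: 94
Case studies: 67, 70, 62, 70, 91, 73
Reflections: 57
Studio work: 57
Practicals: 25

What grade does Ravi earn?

Proficient

Case studies: drop 62, 67 → average of remaining 4 = 304/4 = 76
Weighted total:
  Peer review 94 × 0.18 = 16.92
  Case studies 76 × 0.3 = 22.8
  Reflections 57 × 0.15 = 8.55
  Studio work 57 × 0.32 = 18.24
  Practicals 25 × 0.05 = 1.25
Sum = 67.76
67.76 is ≥ 63.5 and < 86 → Proficient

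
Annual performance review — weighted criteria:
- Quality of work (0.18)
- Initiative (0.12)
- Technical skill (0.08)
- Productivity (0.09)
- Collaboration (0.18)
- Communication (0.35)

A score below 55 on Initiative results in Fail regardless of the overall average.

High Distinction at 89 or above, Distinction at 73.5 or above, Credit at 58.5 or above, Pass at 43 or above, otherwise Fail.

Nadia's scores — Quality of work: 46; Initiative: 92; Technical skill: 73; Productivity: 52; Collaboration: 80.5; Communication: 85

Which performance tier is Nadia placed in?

Initiative score 92 ≥ 55: minimum met.
Weighted total:
  Quality of work 46 × 0.18 = 8.28
  Initiative 92 × 0.12 = 11.04
  Technical skill 73 × 0.08 = 5.84
  Productivity 52 × 0.09 = 4.68
  Collaboration 80.5 × 0.18 = 14.49
  Communication 85 × 0.35 = 29.75
Sum = 74.08
74.08 is ≥ 73.5 and < 89 → Distinction

Distinction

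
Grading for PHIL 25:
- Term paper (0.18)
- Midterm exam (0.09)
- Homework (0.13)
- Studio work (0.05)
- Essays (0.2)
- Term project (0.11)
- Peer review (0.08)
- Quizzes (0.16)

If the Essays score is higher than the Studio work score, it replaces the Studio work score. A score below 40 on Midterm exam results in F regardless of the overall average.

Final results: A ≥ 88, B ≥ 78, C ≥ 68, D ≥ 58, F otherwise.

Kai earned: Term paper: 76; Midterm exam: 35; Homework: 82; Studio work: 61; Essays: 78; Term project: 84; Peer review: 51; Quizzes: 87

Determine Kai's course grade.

F

Essays (78) > Studio work (61), so Studio work counts as 78.
Midterm exam score 35 < 40: minimum not met.
Weighted total:
  Term paper 76 × 0.18 = 13.68
  Midterm exam 35 × 0.09 = 3.15
  Homework 82 × 0.13 = 10.66
  Studio work 78 × 0.05 = 3.9
  Essays 78 × 0.2 = 15.6
  Term project 84 × 0.11 = 9.24
  Peer review 51 × 0.08 = 4.08
  Quizzes 87 × 0.16 = 13.92
Sum = 74.23
Because the Midterm exam minimum was not met, the result is F.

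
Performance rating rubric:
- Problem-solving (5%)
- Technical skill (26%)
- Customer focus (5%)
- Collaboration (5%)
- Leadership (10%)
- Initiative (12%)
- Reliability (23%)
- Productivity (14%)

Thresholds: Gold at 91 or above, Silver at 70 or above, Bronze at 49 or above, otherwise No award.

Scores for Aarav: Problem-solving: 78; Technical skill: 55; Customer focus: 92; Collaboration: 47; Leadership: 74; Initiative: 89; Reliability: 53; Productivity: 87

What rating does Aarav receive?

Weighted total:
  Problem-solving 78 × 0.05 = 3.9
  Technical skill 55 × 0.26 = 14.3
  Customer focus 92 × 0.05 = 4.6
  Collaboration 47 × 0.05 = 2.35
  Leadership 74 × 0.1 = 7.4
  Initiative 89 × 0.12 = 10.68
  Reliability 53 × 0.23 = 12.19
  Productivity 87 × 0.14 = 12.18
Sum = 67.6
67.6 is ≥ 49 and < 70 → Bronze

Bronze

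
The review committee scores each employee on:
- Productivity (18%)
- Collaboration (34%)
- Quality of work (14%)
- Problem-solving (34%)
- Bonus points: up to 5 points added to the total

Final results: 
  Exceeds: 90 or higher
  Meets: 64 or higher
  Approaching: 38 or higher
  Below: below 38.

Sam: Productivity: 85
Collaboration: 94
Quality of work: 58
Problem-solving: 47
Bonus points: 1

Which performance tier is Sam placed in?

Meets

Weighted total:
  Productivity 85 × 0.18 = 15.3
  Collaboration 94 × 0.34 = 31.96
  Quality of work 58 × 0.14 = 8.12
  Problem-solving 47 × 0.34 = 15.98
Sum = 71.36
Bonus points: 71.36 + 1 = 72.36
72.36 is ≥ 64 and < 90 → Meets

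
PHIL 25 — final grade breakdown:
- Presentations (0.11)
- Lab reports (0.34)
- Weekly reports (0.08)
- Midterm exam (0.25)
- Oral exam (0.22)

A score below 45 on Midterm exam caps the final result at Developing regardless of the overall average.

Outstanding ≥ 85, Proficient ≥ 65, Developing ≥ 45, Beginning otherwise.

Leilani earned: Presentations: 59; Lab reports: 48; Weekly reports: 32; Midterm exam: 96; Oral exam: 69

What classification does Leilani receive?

Developing

Midterm exam score 96 ≥ 45: minimum met.
Weighted total:
  Presentations 59 × 0.11 = 6.49
  Lab reports 48 × 0.34 = 16.32
  Weekly reports 32 × 0.08 = 2.56
  Midterm exam 96 × 0.25 = 24
  Oral exam 69 × 0.22 = 15.18
Sum = 64.55
64.55 is ≥ 45 and < 65 → Developing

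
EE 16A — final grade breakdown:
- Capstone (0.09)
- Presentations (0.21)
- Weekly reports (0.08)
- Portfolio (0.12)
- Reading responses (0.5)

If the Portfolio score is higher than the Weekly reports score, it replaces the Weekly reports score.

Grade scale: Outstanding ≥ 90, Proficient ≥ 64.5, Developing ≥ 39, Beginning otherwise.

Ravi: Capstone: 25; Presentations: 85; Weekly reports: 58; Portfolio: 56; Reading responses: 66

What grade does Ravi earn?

Portfolio (56) ≤ Weekly reports (58), so Weekly reports stays at 58.
Weighted total:
  Capstone 25 × 0.09 = 2.25
  Presentations 85 × 0.21 = 17.85
  Weekly reports 58 × 0.08 = 4.64
  Portfolio 56 × 0.12 = 6.72
  Reading responses 66 × 0.5 = 33
Sum = 64.46
64.46 is ≥ 39 and < 64.5 → Developing

Developing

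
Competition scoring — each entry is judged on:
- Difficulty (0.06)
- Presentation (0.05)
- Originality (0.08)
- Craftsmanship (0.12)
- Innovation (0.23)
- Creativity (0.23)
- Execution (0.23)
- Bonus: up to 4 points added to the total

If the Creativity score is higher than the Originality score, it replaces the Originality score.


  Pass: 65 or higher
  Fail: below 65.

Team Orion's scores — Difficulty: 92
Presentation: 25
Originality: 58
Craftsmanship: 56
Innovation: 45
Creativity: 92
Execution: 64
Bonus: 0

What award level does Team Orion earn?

Pass

Creativity (92) > Originality (58), so Originality counts as 92.
Weighted total:
  Difficulty 92 × 0.06 = 5.52
  Presentation 25 × 0.05 = 1.25
  Originality 92 × 0.08 = 7.36
  Craftsmanship 56 × 0.12 = 6.72
  Innovation 45 × 0.23 = 10.35
  Creativity 92 × 0.23 = 21.16
  Execution 64 × 0.23 = 14.72
Sum = 67.08
Bonus: 67.08 + 0 = 67.08
67.08 ≥ 65 → Pass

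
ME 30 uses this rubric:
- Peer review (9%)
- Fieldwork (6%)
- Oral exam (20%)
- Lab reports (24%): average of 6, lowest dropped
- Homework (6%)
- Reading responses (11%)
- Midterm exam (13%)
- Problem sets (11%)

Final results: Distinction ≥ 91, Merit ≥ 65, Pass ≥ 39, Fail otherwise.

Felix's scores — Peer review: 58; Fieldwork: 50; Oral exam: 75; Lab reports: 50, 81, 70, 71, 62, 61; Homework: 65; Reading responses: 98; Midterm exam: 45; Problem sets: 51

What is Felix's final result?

Merit

Lab reports: drop 50 → average of remaining 5 = 345/5 = 69
Weighted total:
  Peer review 58 × 0.09 = 5.22
  Fieldwork 50 × 0.06 = 3
  Oral exam 75 × 0.2 = 15
  Lab reports 69 × 0.24 = 16.56
  Homework 65 × 0.06 = 3.9
  Reading responses 98 × 0.11 = 10.78
  Midterm exam 45 × 0.13 = 5.85
  Problem sets 51 × 0.11 = 5.61
Sum = 65.92
65.92 is ≥ 65 and < 91 → Merit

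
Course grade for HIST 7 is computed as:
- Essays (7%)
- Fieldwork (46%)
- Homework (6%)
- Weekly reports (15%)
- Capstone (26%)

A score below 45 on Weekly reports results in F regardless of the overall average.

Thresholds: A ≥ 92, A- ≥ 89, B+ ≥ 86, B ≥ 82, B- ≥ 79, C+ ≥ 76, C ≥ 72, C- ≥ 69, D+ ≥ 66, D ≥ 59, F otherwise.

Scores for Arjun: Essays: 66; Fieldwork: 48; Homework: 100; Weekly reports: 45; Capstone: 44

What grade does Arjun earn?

Weekly reports score 45 ≥ 45: minimum met.
Weighted total:
  Essays 66 × 0.07 = 4.62
  Fieldwork 48 × 0.46 = 22.08
  Homework 100 × 0.06 = 6
  Weekly reports 45 × 0.15 = 6.75
  Capstone 44 × 0.26 = 11.44
Sum = 50.89
50.89 < 59 → F

F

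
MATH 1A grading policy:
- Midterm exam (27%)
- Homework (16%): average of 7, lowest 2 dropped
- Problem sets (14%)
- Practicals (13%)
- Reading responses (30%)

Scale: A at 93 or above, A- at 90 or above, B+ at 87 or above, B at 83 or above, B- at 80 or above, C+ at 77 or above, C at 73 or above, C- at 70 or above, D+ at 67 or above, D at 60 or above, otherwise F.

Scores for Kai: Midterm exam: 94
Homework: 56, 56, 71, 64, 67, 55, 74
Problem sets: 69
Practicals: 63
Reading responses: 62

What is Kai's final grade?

C-

Homework: drop 55, 56 → average of remaining 5 = 332/5 = 66.4
Weighted total:
  Midterm exam 94 × 0.27 = 25.38
  Homework 66.4 × 0.16 = 10.624
  Problem sets 69 × 0.14 = 9.66
  Practicals 63 × 0.13 = 8.19
  Reading responses 62 × 0.3 = 18.6
Sum = 72.454
72.454 is ≥ 70 and < 73 → C-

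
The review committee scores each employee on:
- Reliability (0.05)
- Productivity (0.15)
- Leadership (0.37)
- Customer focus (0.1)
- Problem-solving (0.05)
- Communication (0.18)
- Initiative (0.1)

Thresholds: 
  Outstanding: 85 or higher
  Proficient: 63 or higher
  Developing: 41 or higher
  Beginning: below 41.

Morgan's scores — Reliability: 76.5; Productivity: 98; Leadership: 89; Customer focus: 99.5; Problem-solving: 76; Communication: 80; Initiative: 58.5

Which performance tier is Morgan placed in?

Outstanding

Weighted total:
  Reliability 76.5 × 0.05 = 3.825
  Productivity 98 × 0.15 = 14.7
  Leadership 89 × 0.37 = 32.93
  Customer focus 99.5 × 0.1 = 9.95
  Problem-solving 76 × 0.05 = 3.8
  Communication 80 × 0.18 = 14.4
  Initiative 58.5 × 0.1 = 5.85
Sum = 85.455
85.455 ≥ 85 → Outstanding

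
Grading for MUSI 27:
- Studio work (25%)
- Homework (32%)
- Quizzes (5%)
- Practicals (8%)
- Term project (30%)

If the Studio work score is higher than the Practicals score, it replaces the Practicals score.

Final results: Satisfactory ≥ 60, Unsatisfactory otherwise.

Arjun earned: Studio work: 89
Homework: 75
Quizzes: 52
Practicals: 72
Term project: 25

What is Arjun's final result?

Satisfactory

Studio work (89) > Practicals (72), so Practicals counts as 89.
Weighted total:
  Studio work 89 × 0.25 = 22.25
  Homework 75 × 0.32 = 24
  Quizzes 52 × 0.05 = 2.6
  Practicals 89 × 0.08 = 7.12
  Term project 25 × 0.3 = 7.5
Sum = 63.47
63.47 ≥ 60 → Satisfactory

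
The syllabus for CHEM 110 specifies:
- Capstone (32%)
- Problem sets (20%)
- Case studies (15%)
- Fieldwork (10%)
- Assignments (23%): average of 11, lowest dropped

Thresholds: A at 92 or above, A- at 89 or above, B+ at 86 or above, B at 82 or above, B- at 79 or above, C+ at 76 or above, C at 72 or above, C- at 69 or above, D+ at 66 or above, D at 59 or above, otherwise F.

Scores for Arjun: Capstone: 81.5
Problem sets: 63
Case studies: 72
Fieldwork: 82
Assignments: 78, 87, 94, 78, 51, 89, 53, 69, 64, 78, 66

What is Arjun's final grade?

Assignments: drop 51 → average of remaining 10 = 756/10 = 75.6
Weighted total:
  Capstone 81.5 × 0.32 = 26.08
  Problem sets 63 × 0.2 = 12.6
  Case studies 72 × 0.15 = 10.8
  Fieldwork 82 × 0.1 = 8.2
  Assignments 75.6 × 0.23 = 17.388
Sum = 75.068
75.068 is ≥ 72 and < 76 → C

C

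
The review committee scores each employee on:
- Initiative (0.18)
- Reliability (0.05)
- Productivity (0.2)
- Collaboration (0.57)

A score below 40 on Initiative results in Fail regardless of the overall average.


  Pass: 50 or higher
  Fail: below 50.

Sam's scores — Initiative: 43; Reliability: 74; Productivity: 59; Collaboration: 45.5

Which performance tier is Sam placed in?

Fail

Initiative score 43 ≥ 40: minimum met.
Weighted total:
  Initiative 43 × 0.18 = 7.74
  Reliability 74 × 0.05 = 3.7
  Productivity 59 × 0.2 = 11.8
  Collaboration 45.5 × 0.57 = 25.935
Sum = 49.175
49.175 < 50 → Fail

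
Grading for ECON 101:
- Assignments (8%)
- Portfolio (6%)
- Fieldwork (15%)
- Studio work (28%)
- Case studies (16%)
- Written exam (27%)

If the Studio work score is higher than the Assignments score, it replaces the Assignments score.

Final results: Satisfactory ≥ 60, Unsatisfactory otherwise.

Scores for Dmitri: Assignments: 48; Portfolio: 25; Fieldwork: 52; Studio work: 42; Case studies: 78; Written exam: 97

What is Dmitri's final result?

Satisfactory

Studio work (42) ≤ Assignments (48), so Assignments stays at 48.
Weighted total:
  Assignments 48 × 0.08 = 3.84
  Portfolio 25 × 0.06 = 1.5
  Fieldwork 52 × 0.15 = 7.8
  Studio work 42 × 0.28 = 11.76
  Case studies 78 × 0.16 = 12.48
  Written exam 97 × 0.27 = 26.19
Sum = 63.57
63.57 ≥ 60 → Satisfactory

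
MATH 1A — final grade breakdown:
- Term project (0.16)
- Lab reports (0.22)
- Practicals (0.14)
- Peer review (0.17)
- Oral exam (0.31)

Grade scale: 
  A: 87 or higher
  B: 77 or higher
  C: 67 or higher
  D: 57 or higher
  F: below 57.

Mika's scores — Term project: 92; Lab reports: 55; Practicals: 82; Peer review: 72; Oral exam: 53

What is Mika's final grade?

Weighted total:
  Term project 92 × 0.16 = 14.72
  Lab reports 55 × 0.22 = 12.1
  Practicals 82 × 0.14 = 11.48
  Peer review 72 × 0.17 = 12.24
  Oral exam 53 × 0.31 = 16.43
Sum = 66.97
66.97 is ≥ 57 and < 67 → D

D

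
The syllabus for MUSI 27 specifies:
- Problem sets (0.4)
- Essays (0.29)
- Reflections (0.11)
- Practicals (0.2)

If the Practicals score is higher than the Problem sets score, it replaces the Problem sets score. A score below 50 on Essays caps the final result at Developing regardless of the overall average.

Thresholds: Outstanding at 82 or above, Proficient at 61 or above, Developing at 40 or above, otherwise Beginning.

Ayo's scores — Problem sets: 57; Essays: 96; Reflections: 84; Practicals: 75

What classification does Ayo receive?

Outstanding

Practicals (75) > Problem sets (57), so Problem sets counts as 75.
Essays score 96 ≥ 50: minimum met.
Weighted total:
  Problem sets 75 × 0.4 = 30
  Essays 96 × 0.29 = 27.84
  Reflections 84 × 0.11 = 9.24
  Practicals 75 × 0.2 = 15
Sum = 82.08
82.08 ≥ 82 → Outstanding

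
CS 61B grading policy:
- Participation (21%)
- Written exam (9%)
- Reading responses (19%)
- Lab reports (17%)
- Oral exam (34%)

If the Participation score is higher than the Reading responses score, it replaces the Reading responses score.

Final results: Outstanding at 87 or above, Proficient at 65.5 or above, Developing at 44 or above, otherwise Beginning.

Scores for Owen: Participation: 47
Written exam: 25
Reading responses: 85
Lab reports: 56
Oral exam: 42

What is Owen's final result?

Participation (47) ≤ Reading responses (85), so Reading responses stays at 85.
Weighted total:
  Participation 47 × 0.21 = 9.87
  Written exam 25 × 0.09 = 2.25
  Reading responses 85 × 0.19 = 16.15
  Lab reports 56 × 0.17 = 9.52
  Oral exam 42 × 0.34 = 14.28
Sum = 52.07
52.07 is ≥ 44 and < 65.5 → Developing

Developing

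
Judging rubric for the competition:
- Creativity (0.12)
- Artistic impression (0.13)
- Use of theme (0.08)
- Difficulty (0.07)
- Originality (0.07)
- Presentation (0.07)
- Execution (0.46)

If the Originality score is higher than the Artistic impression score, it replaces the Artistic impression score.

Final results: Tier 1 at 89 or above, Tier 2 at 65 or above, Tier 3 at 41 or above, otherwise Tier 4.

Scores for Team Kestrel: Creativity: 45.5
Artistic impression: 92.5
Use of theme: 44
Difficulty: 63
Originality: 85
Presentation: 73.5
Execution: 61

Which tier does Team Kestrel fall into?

Originality (85) ≤ Artistic impression (92.5), so Artistic impression stays at 92.5.
Weighted total:
  Creativity 45.5 × 0.12 = 5.46
  Artistic impression 92.5 × 0.13 = 12.025
  Use of theme 44 × 0.08 = 3.52
  Difficulty 63 × 0.07 = 4.41
  Originality 85 × 0.07 = 5.95
  Presentation 73.5 × 0.07 = 5.145
  Execution 61 × 0.46 = 28.06
Sum = 64.57
64.57 is ≥ 41 and < 65 → Tier 3

Tier 3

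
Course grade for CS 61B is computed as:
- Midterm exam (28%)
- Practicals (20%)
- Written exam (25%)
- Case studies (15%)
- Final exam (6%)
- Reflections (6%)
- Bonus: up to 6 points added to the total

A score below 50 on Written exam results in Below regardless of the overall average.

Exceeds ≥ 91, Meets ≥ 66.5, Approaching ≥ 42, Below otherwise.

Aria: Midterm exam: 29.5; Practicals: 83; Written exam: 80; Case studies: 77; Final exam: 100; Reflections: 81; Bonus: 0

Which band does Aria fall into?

Meets

Written exam score 80 ≥ 50: minimum met.
Weighted total:
  Midterm exam 29.5 × 0.28 = 8.26
  Practicals 83 × 0.2 = 16.6
  Written exam 80 × 0.25 = 20
  Case studies 77 × 0.15 = 11.55
  Final exam 100 × 0.06 = 6
  Reflections 81 × 0.06 = 4.86
Sum = 67.27
Bonus: 67.27 + 0 = 67.27
67.27 is ≥ 66.5 and < 91 → Meets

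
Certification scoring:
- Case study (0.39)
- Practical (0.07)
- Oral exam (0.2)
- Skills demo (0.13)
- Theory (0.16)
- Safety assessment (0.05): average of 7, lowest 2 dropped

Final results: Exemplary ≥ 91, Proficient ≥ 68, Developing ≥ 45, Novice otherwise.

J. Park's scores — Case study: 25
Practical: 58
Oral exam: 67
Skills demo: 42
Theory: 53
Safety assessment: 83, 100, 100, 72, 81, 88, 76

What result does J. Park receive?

Developing

Safety assessment: drop 72, 76 → average of remaining 5 = 452/5 = 90.4
Weighted total:
  Case study 25 × 0.39 = 9.75
  Practical 58 × 0.07 = 4.06
  Oral exam 67 × 0.2 = 13.4
  Skills demo 42 × 0.13 = 5.46
  Theory 53 × 0.16 = 8.48
  Safety assessment 90.4 × 0.05 = 4.52
Sum = 45.67
45.67 is ≥ 45 and < 68 → Developing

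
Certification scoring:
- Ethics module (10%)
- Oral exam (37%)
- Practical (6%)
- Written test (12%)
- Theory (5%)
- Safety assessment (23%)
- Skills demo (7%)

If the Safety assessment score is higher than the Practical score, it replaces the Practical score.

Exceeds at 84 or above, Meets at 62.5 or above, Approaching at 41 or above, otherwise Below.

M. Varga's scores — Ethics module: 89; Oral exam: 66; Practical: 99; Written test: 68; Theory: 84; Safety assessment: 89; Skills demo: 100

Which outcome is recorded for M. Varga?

Safety assessment (89) ≤ Practical (99), so Practical stays at 99.
Weighted total:
  Ethics module 89 × 0.1 = 8.9
  Oral exam 66 × 0.37 = 24.42
  Practical 99 × 0.06 = 5.94
  Written test 68 × 0.12 = 8.16
  Theory 84 × 0.05 = 4.2
  Safety assessment 89 × 0.23 = 20.47
  Skills demo 100 × 0.07 = 7
Sum = 79.09
79.09 is ≥ 62.5 and < 84 → Meets

Meets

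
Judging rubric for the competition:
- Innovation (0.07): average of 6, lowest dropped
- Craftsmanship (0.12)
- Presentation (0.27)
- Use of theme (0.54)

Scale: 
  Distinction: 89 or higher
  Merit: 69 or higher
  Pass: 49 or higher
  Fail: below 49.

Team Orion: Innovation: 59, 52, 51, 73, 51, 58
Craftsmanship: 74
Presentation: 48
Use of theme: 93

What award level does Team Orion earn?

Merit

Innovation: drop 51 → average of remaining 5 = 293/5 = 58.6
Weighted total:
  Innovation 58.6 × 0.07 = 4.102
  Craftsmanship 74 × 0.12 = 8.88
  Presentation 48 × 0.27 = 12.96
  Use of theme 93 × 0.54 = 50.22
Sum = 76.162
76.162 is ≥ 69 and < 89 → Merit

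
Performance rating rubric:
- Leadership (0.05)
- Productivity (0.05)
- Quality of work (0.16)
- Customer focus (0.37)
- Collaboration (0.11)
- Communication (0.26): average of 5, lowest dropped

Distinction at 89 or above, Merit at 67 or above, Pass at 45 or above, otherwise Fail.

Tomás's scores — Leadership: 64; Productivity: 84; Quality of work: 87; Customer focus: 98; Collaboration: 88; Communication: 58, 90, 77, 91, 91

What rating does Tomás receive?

Communication: drop 58 → average of remaining 4 = 349/4 = 87.25
Weighted total:
  Leadership 64 × 0.05 = 3.2
  Productivity 84 × 0.05 = 4.2
  Quality of work 87 × 0.16 = 13.92
  Customer focus 98 × 0.37 = 36.26
  Collaboration 88 × 0.11 = 9.68
  Communication 87.25 × 0.26 = 22.685
Sum = 89.945
89.945 ≥ 89 → Distinction

Distinction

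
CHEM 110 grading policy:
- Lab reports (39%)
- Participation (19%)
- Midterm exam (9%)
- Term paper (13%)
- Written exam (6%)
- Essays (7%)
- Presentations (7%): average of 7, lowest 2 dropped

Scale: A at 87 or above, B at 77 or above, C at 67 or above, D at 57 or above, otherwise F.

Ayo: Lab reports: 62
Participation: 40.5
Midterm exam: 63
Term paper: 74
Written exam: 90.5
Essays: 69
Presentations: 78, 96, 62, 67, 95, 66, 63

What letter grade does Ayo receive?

D

Presentations: drop 62, 63 → average of remaining 5 = 402/5 = 80.4
Weighted total:
  Lab reports 62 × 0.39 = 24.18
  Participation 40.5 × 0.19 = 7.695
  Midterm exam 63 × 0.09 = 5.67
  Term paper 74 × 0.13 = 9.62
  Written exam 90.5 × 0.06 = 5.43
  Essays 69 × 0.07 = 4.83
  Presentations 80.4 × 0.07 = 5.628
Sum = 63.053
63.053 is ≥ 57 and < 67 → D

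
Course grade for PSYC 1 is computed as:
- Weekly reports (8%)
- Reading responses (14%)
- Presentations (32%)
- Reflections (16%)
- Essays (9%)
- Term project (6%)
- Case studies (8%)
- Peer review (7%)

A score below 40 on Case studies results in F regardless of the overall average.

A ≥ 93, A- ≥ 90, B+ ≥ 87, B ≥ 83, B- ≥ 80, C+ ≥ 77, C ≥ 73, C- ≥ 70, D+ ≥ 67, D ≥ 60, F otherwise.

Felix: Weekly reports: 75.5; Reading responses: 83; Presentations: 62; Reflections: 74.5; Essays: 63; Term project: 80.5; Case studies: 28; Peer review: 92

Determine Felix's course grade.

Case studies score 28 < 40: minimum not met.
Weighted total:
  Weekly reports 75.5 × 0.08 = 6.04
  Reading responses 83 × 0.14 = 11.62
  Presentations 62 × 0.32 = 19.84
  Reflections 74.5 × 0.16 = 11.92
  Essays 63 × 0.09 = 5.67
  Term project 80.5 × 0.06 = 4.83
  Case studies 28 × 0.08 = 2.24
  Peer review 92 × 0.07 = 6.44
Sum = 68.6
Because the Case studies minimum was not met, the result is F.

F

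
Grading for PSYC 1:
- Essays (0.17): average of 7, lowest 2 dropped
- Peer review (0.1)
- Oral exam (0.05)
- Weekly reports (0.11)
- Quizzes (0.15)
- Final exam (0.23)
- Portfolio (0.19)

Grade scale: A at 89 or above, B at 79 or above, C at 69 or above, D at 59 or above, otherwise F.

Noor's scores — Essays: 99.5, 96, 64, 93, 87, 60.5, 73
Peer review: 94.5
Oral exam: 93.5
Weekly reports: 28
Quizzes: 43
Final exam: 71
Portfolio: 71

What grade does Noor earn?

Essays: drop 60.5, 64 → average of remaining 5 = 448.5/5 = 89.7
Weighted total:
  Essays 89.7 × 0.17 = 15.249
  Peer review 94.5 × 0.1 = 9.45
  Oral exam 93.5 × 0.05 = 4.675
  Weekly reports 28 × 0.11 = 3.08
  Quizzes 43 × 0.15 = 6.45
  Final exam 71 × 0.23 = 16.33
  Portfolio 71 × 0.19 = 13.49
Sum = 68.724
68.724 is ≥ 59 and < 69 → D

D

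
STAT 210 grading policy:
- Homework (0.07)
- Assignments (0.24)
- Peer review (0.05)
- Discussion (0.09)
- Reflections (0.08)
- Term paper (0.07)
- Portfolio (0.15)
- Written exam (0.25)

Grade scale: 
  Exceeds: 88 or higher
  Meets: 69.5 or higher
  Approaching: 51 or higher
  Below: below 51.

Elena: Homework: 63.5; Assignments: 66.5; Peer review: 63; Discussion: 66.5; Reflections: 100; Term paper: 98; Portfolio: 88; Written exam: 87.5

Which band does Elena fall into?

Weighted total:
  Homework 63.5 × 0.07 = 4.445
  Assignments 66.5 × 0.24 = 15.96
  Peer review 63 × 0.05 = 3.15
  Discussion 66.5 × 0.09 = 5.985
  Reflections 100 × 0.08 = 8
  Term paper 98 × 0.07 = 6.86
  Portfolio 88 × 0.15 = 13.2
  Written exam 87.5 × 0.25 = 21.875
Sum = 79.475
79.475 is ≥ 69.5 and < 88 → Meets

Meets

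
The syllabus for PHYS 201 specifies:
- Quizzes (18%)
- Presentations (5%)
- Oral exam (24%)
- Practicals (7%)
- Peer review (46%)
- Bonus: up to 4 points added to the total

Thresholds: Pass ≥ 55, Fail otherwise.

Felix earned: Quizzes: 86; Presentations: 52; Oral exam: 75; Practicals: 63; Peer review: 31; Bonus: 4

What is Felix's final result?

Weighted total:
  Quizzes 86 × 0.18 = 15.48
  Presentations 52 × 0.05 = 2.6
  Oral exam 75 × 0.24 = 18
  Practicals 63 × 0.07 = 4.41
  Peer review 31 × 0.46 = 14.26
Sum = 54.75
Bonus: 54.75 + 4 = 58.75
58.75 ≥ 55 → Pass

Pass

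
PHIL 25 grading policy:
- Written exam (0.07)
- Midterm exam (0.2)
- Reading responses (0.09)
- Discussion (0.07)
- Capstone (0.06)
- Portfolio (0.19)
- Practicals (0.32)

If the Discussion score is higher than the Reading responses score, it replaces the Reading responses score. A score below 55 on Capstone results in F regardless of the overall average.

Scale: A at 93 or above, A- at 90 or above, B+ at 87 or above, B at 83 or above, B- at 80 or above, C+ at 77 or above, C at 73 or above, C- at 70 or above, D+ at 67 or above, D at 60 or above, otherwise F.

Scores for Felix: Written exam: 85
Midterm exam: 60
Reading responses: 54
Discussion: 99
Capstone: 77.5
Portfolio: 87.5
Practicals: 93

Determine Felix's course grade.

B

Discussion (99) > Reading responses (54), so Reading responses counts as 99.
Capstone score 77.5 ≥ 55: minimum met.
Weighted total:
  Written exam 85 × 0.07 = 5.95
  Midterm exam 60 × 0.2 = 12
  Reading responses 99 × 0.09 = 8.91
  Discussion 99 × 0.07 = 6.93
  Capstone 77.5 × 0.06 = 4.65
  Portfolio 87.5 × 0.19 = 16.625
  Practicals 93 × 0.32 = 29.76
Sum = 84.825
84.825 is ≥ 83 and < 87 → B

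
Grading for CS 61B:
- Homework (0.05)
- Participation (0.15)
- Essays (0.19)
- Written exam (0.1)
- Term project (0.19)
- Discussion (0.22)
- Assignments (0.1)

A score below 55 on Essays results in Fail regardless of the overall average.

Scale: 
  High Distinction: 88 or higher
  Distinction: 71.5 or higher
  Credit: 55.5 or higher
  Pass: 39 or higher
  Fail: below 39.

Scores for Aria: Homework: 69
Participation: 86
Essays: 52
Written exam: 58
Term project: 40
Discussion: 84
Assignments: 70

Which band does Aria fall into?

Fail

Essays score 52 < 55: minimum not met.
Weighted total:
  Homework 69 × 0.05 = 3.45
  Participation 86 × 0.15 = 12.9
  Essays 52 × 0.19 = 9.88
  Written exam 58 × 0.1 = 5.8
  Term project 40 × 0.19 = 7.6
  Discussion 84 × 0.22 = 18.48
  Assignments 70 × 0.1 = 7
Sum = 65.11
Because the Essays minimum was not met, the result is Fail.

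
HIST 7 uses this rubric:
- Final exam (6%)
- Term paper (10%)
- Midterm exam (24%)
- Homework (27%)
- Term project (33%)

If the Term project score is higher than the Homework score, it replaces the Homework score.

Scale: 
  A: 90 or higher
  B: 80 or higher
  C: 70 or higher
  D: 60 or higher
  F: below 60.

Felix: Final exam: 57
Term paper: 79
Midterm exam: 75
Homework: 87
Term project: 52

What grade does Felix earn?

D

Term project (52) ≤ Homework (87), so Homework stays at 87.
Weighted total:
  Final exam 57 × 0.06 = 3.42
  Term paper 79 × 0.1 = 7.9
  Midterm exam 75 × 0.24 = 18
  Homework 87 × 0.27 = 23.49
  Term project 52 × 0.33 = 17.16
Sum = 69.97
69.97 is ≥ 60 and < 70 → D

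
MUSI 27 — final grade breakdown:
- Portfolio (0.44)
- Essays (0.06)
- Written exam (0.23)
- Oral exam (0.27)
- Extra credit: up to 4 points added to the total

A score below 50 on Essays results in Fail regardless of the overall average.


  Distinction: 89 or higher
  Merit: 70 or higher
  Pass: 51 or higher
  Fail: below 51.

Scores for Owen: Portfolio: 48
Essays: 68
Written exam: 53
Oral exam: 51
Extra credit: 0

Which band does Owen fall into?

Pass

Essays score 68 ≥ 50: minimum met.
Weighted total:
  Portfolio 48 × 0.44 = 21.12
  Essays 68 × 0.06 = 4.08
  Written exam 53 × 0.23 = 12.19
  Oral exam 51 × 0.27 = 13.77
Sum = 51.16
Extra credit: 51.16 + 0 = 51.16
51.16 is ≥ 51 and < 70 → Pass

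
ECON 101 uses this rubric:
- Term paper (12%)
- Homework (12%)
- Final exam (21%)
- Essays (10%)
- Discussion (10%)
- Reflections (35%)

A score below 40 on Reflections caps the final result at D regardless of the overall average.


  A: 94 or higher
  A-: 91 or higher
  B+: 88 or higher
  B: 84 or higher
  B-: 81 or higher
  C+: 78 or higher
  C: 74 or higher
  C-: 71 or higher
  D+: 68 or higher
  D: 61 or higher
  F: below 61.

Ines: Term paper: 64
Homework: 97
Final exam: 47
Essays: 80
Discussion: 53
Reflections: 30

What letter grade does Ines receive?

F

Reflections score 30 < 40: minimum not met.
Weighted total:
  Term paper 64 × 0.12 = 7.68
  Homework 97 × 0.12 = 11.64
  Final exam 47 × 0.21 = 9.87
  Essays 80 × 0.1 = 8
  Discussion 53 × 0.1 = 5.3
  Reflections 30 × 0.35 = 10.5
Sum = 52.99
52.99 would be F; cap at D applies → F.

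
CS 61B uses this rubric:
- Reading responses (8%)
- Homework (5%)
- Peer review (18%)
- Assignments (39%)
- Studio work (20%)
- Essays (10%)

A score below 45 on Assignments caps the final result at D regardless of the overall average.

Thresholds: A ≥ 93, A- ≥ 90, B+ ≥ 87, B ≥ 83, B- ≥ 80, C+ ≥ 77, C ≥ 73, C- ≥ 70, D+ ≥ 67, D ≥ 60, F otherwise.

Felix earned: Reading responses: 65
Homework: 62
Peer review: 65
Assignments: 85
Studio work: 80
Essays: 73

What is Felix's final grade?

Assignments score 85 ≥ 45: minimum met.
Weighted total:
  Reading responses 65 × 0.08 = 5.2
  Homework 62 × 0.05 = 3.1
  Peer review 65 × 0.18 = 11.7
  Assignments 85 × 0.39 = 33.15
  Studio work 80 × 0.2 = 16
  Essays 73 × 0.1 = 7.3
Sum = 76.45
76.45 is ≥ 73 and < 77 → C

C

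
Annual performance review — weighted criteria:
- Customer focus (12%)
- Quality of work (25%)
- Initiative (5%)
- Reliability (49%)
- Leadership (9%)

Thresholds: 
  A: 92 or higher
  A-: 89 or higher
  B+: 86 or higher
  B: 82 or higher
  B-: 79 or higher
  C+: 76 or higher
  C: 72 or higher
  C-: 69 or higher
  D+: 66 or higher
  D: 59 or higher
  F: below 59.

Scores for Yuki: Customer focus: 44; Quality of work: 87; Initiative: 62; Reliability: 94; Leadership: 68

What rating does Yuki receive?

Weighted total:
  Customer focus 44 × 0.12 = 5.28
  Quality of work 87 × 0.25 = 21.75
  Initiative 62 × 0.05 = 3.1
  Reliability 94 × 0.49 = 46.06
  Leadership 68 × 0.09 = 6.12
Sum = 82.31
82.31 is ≥ 82 and < 86 → B

B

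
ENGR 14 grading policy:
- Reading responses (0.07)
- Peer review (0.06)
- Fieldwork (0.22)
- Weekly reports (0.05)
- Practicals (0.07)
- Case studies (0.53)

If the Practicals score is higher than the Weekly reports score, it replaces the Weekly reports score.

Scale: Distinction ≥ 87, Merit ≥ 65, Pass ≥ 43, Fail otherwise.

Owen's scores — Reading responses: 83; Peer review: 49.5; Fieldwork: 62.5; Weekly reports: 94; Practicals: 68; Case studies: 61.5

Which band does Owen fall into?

Pass

Practicals (68) ≤ Weekly reports (94), so Weekly reports stays at 94.
Weighted total:
  Reading responses 83 × 0.07 = 5.81
  Peer review 49.5 × 0.06 = 2.97
  Fieldwork 62.5 × 0.22 = 13.75
  Weekly reports 94 × 0.05 = 4.7
  Practicals 68 × 0.07 = 4.76
  Case studies 61.5 × 0.53 = 32.595
Sum = 64.585
64.585 is ≥ 43 and < 65 → Pass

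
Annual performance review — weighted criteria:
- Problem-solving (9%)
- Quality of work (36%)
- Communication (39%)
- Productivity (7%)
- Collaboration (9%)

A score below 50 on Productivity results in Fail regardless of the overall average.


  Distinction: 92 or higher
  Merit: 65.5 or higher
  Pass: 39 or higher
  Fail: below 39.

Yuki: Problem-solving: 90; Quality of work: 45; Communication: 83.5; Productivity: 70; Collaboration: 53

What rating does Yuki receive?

Productivity score 70 ≥ 50: minimum met.
Weighted total:
  Problem-solving 90 × 0.09 = 8.1
  Quality of work 45 × 0.36 = 16.2
  Communication 83.5 × 0.39 = 32.565
  Productivity 70 × 0.07 = 4.9
  Collaboration 53 × 0.09 = 4.77
Sum = 66.535
66.535 is ≥ 65.5 and < 92 → Merit

Merit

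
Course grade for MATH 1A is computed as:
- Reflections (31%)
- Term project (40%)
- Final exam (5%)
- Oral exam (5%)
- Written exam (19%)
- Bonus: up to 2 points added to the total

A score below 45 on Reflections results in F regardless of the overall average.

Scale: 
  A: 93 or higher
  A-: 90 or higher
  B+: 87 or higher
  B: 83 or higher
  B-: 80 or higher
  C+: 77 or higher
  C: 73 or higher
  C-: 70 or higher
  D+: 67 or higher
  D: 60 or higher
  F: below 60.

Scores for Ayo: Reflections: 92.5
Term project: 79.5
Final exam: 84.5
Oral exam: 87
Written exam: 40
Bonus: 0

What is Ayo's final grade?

Reflections score 92.5 ≥ 45: minimum met.
Weighted total:
  Reflections 92.5 × 0.31 = 28.675
  Term project 79.5 × 0.4 = 31.8
  Final exam 84.5 × 0.05 = 4.225
  Oral exam 87 × 0.05 = 4.35
  Written exam 40 × 0.19 = 7.6
Sum = 76.65
Bonus: 76.65 + 0 = 76.65
76.65 is ≥ 73 and < 77 → C

C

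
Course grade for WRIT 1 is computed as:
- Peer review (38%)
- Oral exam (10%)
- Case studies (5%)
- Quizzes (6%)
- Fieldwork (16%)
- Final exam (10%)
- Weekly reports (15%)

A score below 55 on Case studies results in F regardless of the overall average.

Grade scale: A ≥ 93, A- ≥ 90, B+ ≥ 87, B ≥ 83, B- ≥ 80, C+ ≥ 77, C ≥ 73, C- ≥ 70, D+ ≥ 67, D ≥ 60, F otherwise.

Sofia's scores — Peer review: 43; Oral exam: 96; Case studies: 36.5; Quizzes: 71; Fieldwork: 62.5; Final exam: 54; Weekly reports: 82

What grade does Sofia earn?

Case studies score 36.5 < 55: minimum not met.
Weighted total:
  Peer review 43 × 0.38 = 16.34
  Oral exam 96 × 0.1 = 9.6
  Case studies 36.5 × 0.05 = 1.825
  Quizzes 71 × 0.06 = 4.26
  Fieldwork 62.5 × 0.16 = 10
  Final exam 54 × 0.1 = 5.4
  Weekly reports 82 × 0.15 = 12.3
Sum = 59.725
Because the Case studies minimum was not met, the result is F.

F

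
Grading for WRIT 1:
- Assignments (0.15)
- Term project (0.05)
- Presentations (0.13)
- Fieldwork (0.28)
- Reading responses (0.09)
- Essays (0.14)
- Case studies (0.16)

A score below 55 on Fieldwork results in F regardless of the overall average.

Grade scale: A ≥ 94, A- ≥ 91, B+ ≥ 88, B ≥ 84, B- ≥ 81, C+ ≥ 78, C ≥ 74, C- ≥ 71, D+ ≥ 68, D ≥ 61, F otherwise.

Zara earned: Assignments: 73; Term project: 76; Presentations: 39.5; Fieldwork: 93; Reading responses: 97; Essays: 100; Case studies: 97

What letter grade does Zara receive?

B

Fieldwork score 93 ≥ 55: minimum met.
Weighted total:
  Assignments 73 × 0.15 = 10.95
  Term project 76 × 0.05 = 3.8
  Presentations 39.5 × 0.13 = 5.135
  Fieldwork 93 × 0.28 = 26.04
  Reading responses 97 × 0.09 = 8.73
  Essays 100 × 0.14 = 14
  Case studies 97 × 0.16 = 15.52
Sum = 84.175
84.175 is ≥ 84 and < 88 → B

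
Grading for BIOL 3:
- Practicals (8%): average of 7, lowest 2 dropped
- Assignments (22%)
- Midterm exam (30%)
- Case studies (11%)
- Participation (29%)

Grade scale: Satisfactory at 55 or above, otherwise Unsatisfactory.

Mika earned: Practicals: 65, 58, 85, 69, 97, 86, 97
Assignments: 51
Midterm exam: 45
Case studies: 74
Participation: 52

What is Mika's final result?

Unsatisfactory

Practicals: drop 58, 65 → average of remaining 5 = 434/5 = 86.8
Weighted total:
  Practicals 86.8 × 0.08 = 6.944
  Assignments 51 × 0.22 = 11.22
  Midterm exam 45 × 0.3 = 13.5
  Case studies 74 × 0.11 = 8.14
  Participation 52 × 0.29 = 15.08
Sum = 54.884
54.884 < 55 → Unsatisfactory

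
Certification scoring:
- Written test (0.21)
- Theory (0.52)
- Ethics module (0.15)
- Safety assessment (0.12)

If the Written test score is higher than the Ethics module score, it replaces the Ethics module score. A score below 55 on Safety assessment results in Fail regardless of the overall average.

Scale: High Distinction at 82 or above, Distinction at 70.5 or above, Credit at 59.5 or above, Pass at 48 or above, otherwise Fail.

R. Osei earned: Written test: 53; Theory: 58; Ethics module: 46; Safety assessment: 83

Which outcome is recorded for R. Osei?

Pass

Written test (53) > Ethics module (46), so Ethics module counts as 53.
Safety assessment score 83 ≥ 55: minimum met.
Weighted total:
  Written test 53 × 0.21 = 11.13
  Theory 58 × 0.52 = 30.16
  Ethics module 53 × 0.15 = 7.95
  Safety assessment 83 × 0.12 = 9.96
Sum = 59.2
59.2 is ≥ 48 and < 59.5 → Pass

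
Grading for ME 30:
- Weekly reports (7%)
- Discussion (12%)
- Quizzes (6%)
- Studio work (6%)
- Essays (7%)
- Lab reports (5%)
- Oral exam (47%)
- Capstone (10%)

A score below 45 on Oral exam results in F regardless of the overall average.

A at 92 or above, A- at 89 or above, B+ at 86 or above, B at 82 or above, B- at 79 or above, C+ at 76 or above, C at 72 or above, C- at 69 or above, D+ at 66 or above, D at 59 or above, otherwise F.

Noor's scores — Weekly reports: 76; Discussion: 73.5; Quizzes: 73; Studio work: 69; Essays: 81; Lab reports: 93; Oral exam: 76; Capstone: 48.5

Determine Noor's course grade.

Oral exam score 76 ≥ 45: minimum met.
Weighted total:
  Weekly reports 76 × 0.07 = 5.32
  Discussion 73.5 × 0.12 = 8.82
  Quizzes 73 × 0.06 = 4.38
  Studio work 69 × 0.06 = 4.14
  Essays 81 × 0.07 = 5.67
  Lab reports 93 × 0.05 = 4.65
  Oral exam 76 × 0.47 = 35.72
  Capstone 48.5 × 0.1 = 4.85
Sum = 73.55
73.55 is ≥ 72 and < 76 → C

C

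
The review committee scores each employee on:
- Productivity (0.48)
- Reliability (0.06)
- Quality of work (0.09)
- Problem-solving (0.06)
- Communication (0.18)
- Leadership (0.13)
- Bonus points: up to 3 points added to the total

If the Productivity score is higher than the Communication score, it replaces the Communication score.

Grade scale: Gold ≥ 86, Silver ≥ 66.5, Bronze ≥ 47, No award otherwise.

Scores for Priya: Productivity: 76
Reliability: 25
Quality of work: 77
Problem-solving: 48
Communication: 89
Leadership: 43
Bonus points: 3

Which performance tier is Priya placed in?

Productivity (76) ≤ Communication (89), so Communication stays at 89.
Weighted total:
  Productivity 76 × 0.48 = 36.48
  Reliability 25 × 0.06 = 1.5
  Quality of work 77 × 0.09 = 6.93
  Problem-solving 48 × 0.06 = 2.88
  Communication 89 × 0.18 = 16.02
  Leadership 43 × 0.13 = 5.59
Sum = 69.4
Bonus points: 69.4 + 3 = 72.4
72.4 is ≥ 66.5 and < 86 → Silver

Silver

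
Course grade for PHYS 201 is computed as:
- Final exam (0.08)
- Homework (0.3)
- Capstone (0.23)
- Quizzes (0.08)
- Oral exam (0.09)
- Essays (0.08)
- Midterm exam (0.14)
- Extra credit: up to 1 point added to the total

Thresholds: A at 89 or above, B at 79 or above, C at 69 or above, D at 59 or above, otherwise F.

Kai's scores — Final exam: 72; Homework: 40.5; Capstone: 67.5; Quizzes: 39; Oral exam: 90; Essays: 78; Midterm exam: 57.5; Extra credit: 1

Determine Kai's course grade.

Weighted total:
  Final exam 72 × 0.08 = 5.76
  Homework 40.5 × 0.3 = 12.15
  Capstone 67.5 × 0.23 = 15.525
  Quizzes 39 × 0.08 = 3.12
  Oral exam 90 × 0.09 = 8.1
  Essays 78 × 0.08 = 6.24
  Midterm exam 57.5 × 0.14 = 8.05
Sum = 58.945
Extra credit: 58.945 + 1 = 59.945
59.945 is ≥ 59 and < 69 → D

D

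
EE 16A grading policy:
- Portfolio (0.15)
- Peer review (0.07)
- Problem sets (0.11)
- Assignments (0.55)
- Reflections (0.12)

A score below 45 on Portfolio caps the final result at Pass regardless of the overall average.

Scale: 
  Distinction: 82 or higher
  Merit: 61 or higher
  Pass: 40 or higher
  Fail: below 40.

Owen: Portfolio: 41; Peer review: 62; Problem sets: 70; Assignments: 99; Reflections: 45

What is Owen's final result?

Portfolio score 41 < 45: minimum not met.
Weighted total:
  Portfolio 41 × 0.15 = 6.15
  Peer review 62 × 0.07 = 4.34
  Problem sets 70 × 0.11 = 7.7
  Assignments 99 × 0.55 = 54.45
  Reflections 45 × 0.12 = 5.4
Sum = 78.04
78.04 would be Merit; cap at Pass applies → Pass.

Pass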